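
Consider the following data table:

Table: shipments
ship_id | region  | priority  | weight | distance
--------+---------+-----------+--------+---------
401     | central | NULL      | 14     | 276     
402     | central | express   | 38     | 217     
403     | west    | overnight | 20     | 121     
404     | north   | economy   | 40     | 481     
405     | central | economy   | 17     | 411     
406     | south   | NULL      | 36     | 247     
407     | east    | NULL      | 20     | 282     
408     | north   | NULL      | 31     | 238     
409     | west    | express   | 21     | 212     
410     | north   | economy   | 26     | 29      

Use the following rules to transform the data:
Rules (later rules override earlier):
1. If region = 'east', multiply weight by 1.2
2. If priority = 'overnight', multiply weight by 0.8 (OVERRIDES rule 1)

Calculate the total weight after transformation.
263.0

Step 1: Rule 2 takes priority for records with priority = 'overnight'
  - 1 records: 20 × 0.8 = 16.0
Step 2: Rule 1 applies to remaining records with region = 'east'
  - 1 records: 20 × 1.2 = 24.0
Step 3: Other records unchanged: 223
Step 4: Final sum = 16.0 + 24.0 + 223 = 263.0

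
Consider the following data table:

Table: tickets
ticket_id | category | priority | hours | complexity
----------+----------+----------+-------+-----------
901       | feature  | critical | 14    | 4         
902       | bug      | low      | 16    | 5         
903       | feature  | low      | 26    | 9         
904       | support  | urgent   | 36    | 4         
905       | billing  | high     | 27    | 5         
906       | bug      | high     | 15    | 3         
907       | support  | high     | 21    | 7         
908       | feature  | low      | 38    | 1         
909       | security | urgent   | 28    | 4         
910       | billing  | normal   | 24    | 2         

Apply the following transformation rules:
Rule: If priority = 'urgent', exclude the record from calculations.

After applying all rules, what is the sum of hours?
181

Step 1: Identify records where priority = 'urgent'
Step 2: The excluded records sum to 64
Step 3: Original total hours = 245
Step 4: Remaining total = 245 - 64 = 181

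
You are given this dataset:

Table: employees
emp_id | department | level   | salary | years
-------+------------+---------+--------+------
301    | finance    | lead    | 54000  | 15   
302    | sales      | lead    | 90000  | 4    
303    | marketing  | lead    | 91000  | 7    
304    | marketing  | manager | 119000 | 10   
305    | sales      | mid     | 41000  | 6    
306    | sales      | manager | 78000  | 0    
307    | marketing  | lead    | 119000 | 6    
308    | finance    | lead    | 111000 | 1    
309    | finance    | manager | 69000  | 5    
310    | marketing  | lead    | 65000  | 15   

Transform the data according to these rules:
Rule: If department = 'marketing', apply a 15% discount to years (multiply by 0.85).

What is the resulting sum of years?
63.3

Step 1: Records with department = 'marketing' have total years = 38
Step 2: Apply multiplier: 38 × 0.85 = 32.3
Step 3: Other records total: 31
Step 4: Final sum = 32.3 + 31 = 63.3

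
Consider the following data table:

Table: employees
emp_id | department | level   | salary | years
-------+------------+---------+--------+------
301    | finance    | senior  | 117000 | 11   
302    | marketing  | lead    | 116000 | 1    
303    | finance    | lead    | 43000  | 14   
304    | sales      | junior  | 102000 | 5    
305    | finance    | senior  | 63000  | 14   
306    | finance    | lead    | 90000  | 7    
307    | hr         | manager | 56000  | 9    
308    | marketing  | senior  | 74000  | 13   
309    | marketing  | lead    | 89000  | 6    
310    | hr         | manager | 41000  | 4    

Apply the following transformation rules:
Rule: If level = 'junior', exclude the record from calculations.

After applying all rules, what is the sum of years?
79

Step 1: Identify records where level = 'junior'
Step 2: The excluded records sum to 5
Step 3: Original total years = 84
Step 4: Remaining total = 84 - 5 = 79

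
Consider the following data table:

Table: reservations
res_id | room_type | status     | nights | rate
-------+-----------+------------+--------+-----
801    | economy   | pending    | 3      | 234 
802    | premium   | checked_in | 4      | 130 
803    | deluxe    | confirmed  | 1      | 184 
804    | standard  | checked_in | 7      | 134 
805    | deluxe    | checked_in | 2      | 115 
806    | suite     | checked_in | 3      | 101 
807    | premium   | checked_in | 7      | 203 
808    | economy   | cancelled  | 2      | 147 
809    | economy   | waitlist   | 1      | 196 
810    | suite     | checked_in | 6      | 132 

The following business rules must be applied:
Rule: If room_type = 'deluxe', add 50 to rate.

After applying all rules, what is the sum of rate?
1676

Step 1: Count records where room_type = 'deluxe': 2
Step 2: Total bonus added: 2 × 50 = 100
Step 3: Original sum of rate: 1576
Step 4: Final sum = 1576 + 100 = 1676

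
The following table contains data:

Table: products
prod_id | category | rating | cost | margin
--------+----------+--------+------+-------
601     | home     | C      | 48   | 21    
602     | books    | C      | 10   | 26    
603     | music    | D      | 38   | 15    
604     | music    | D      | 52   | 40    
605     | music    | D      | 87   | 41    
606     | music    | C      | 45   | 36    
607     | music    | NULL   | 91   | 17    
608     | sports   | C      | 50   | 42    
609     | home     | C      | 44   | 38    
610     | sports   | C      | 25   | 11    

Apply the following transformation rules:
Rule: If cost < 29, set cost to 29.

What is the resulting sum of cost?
513

Step 1: 2 records have cost < 29
Step 2: These records originally summed to 35
Step 3: After setting to minimum: 2 × 29 = 58
Step 4: Unaffected records sum: 455
Step 5: Final sum = 58 + 455 = 513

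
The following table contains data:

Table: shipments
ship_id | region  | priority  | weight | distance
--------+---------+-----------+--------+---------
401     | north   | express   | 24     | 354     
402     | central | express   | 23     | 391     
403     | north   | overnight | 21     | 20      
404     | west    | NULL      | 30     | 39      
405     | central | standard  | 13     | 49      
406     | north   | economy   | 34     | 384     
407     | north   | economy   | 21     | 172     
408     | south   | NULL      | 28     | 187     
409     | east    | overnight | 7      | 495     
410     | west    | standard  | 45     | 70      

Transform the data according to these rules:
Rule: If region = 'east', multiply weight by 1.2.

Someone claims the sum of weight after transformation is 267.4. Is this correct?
No, the correct result is 247.4.

Step 1: Calculate the correct sum after transformation
Step 2: Apply multiplier 1.2 to records where region = 'east'
Step 3: Correct result = 247.4
Step 4: Claimed result = 267.4
Step 5: 247.4 ≠ 267.4
Conclusion: The claimed result is incorrect. The correct answer is 247.4.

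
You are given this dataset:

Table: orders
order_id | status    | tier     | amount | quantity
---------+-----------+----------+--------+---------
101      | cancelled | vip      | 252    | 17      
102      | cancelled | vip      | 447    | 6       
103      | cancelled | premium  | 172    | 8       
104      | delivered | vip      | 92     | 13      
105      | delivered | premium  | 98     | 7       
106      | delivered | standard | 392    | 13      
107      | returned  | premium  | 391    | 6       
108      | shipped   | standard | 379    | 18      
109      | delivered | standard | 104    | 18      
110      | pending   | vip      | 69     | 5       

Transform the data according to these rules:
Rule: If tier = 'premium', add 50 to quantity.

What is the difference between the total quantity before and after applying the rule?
150

Step 1: Original sum of quantity = 111
Step 2: 3 records have tier = 'premium'
Step 3: Each affected record changes by 50
Step 4: Total change = 3 × 50 = 150
Step 5: New sum = 111 + 150 = 261
Step 6: Difference = |261 - 111| = 150
        (Sum increased by 150)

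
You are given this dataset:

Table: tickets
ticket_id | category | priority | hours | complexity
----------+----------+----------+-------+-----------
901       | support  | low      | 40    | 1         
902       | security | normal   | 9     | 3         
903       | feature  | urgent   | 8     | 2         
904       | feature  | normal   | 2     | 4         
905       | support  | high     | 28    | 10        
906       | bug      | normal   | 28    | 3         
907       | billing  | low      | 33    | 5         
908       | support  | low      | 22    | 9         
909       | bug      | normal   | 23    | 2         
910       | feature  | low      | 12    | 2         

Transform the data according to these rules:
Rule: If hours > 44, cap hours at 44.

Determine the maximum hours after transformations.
40

Step 1: Original maximum hours = 40
Step 2: Check cap of 44 against maximum
Step 3: No records exceed the cap (max 40 <= cap 44), so no capping applies
Step 4: Maximum after transformation = 40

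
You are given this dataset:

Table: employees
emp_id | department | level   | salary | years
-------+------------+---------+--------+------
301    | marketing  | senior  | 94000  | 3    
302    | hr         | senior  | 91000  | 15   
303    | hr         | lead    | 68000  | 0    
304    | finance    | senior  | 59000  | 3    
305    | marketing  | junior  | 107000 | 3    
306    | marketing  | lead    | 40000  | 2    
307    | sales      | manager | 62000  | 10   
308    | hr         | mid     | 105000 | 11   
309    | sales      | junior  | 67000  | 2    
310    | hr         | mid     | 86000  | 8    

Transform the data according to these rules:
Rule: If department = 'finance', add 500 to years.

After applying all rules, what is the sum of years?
557

Step 1: Count records where department = 'finance': 1
Step 2: Total bonus added: 1 × 500 = 500
Step 3: Original sum of years: 57
Step 4: Final sum = 57 + 500 = 557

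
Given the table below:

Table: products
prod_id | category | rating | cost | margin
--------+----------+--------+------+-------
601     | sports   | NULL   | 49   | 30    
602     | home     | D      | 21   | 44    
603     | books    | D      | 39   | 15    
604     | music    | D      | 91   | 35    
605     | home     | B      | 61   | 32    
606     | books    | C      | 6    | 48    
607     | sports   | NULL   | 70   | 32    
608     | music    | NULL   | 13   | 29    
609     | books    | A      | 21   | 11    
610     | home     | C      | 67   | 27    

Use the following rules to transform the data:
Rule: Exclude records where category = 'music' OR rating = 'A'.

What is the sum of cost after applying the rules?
313

Step 1: Find records where category = 'music' OR rating = 'A'
Step 2: 3 records match, summing to 125
Step 3: Original sum: 438
Step 4: Remaining sum = 438 - 125 = 313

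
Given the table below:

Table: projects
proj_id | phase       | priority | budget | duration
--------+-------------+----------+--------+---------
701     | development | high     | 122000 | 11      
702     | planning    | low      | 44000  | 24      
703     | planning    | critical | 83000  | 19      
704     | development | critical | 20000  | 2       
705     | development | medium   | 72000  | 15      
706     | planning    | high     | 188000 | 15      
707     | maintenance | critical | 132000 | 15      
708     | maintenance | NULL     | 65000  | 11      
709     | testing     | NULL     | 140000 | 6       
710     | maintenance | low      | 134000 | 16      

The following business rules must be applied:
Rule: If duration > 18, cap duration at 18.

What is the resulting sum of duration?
127

Step 1: 2 records have duration > 18
Step 2: These records originally summed to 43
Step 3: After capping: 2 × 18 = 36
Step 4: Unaffected records sum: 91
Step 5: Final sum = 36 + 91 = 127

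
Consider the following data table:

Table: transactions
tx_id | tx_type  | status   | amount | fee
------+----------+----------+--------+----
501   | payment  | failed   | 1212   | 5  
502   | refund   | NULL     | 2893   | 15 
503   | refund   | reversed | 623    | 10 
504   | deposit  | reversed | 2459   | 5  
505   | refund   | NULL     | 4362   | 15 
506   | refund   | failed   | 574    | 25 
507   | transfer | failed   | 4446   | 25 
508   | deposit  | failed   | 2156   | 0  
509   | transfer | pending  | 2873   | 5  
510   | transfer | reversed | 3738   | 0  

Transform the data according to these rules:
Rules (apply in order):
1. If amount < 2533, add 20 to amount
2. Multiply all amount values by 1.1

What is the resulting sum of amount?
27979.6

Step 1: Apply Rule 1 - Add 20 to records with amount < 2533
  - 5 records affected: 7024 + (5 × 20) = 7124
  - Unaffected records: 18312
  - Sum after Rule 1: 25436
Step 2: Apply Rule 2 - Multiply all by 1.1
  - 25436 × 1.1 = 27979.6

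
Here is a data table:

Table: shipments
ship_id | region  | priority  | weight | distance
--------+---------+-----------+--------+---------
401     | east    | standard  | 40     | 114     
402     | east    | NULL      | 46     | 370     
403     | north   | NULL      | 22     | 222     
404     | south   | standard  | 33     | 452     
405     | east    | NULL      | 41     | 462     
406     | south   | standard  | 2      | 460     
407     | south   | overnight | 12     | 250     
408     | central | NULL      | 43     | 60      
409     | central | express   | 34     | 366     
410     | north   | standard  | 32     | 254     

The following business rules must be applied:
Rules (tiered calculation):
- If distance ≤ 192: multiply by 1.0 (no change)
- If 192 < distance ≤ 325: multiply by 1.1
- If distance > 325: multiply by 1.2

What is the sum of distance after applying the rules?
3504.6

Step 1: Tier 1 (distance ≤ 192): 2 records, sum = 174 × 1.0 = 174.0
Step 2: Tier 2 (192 < distance ≤ 325): 3 records, sum = 726 × 1.1 = 798.6
Step 3: Tier 3 (distance > 325): 5 records, sum = 2110 × 1.2 = 2532.0
Step 4: Final sum = 174.0 + 798.6 + 2532.0 = 3504.6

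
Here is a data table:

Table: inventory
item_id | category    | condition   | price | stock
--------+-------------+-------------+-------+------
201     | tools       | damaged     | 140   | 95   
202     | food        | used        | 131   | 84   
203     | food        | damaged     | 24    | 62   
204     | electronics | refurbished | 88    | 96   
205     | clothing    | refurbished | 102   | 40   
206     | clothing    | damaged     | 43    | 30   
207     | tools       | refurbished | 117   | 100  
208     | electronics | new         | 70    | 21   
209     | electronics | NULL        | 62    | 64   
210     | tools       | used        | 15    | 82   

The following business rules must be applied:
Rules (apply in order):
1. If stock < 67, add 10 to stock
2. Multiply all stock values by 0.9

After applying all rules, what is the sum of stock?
651.6

Step 1: Apply Rule 1 - Add 10 to records with stock < 67
  - 5 records affected: 217 + (5 × 10) = 267
  - Unaffected records: 457
  - Sum after Rule 1: 724
Step 2: Apply Rule 2 - Multiply all by 0.9
  - 724 × 0.9 = 651.6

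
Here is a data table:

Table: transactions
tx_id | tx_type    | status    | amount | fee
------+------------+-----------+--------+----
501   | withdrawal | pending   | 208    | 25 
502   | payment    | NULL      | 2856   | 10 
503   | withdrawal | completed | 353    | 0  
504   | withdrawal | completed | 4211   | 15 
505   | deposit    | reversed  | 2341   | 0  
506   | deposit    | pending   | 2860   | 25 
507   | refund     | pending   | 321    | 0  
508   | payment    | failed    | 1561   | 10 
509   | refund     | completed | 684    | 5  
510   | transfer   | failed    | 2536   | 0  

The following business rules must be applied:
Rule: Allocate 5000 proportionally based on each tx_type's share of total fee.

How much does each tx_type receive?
deposit: 1388.89, payment: 1111.11, refund: 277.78, transfer: 0.0, withdrawal: 2222.22

Step 1: Calculate total fee = 90
Step 2: Calculate each tx_type's proportion:
  deposit: 25/90 = 27.78% → 1388.89
  payment: 20/90 = 22.22% → 1111.11
  refund: 5/90 = 5.56% → 277.78
  transfer: 0/90 = 0.00% → 0.0
  withdrawal: 40/90 = 44.44% → 2222.22
Step 3: Verify: sum of allocations ≈ 5000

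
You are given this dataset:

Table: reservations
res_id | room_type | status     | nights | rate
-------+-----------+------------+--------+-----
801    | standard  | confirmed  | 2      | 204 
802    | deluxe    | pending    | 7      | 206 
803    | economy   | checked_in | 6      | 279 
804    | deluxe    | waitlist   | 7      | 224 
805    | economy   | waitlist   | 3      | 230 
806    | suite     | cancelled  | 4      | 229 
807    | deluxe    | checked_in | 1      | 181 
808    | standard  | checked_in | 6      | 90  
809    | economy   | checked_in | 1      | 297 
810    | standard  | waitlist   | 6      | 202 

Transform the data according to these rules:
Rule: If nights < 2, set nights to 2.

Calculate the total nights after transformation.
45

Step 1: 2 records have nights < 2
Step 2: These records originally summed to 2
Step 3: After setting to minimum: 2 × 2 = 4
Step 4: Unaffected records sum: 41
Step 5: Final sum = 4 + 41 = 45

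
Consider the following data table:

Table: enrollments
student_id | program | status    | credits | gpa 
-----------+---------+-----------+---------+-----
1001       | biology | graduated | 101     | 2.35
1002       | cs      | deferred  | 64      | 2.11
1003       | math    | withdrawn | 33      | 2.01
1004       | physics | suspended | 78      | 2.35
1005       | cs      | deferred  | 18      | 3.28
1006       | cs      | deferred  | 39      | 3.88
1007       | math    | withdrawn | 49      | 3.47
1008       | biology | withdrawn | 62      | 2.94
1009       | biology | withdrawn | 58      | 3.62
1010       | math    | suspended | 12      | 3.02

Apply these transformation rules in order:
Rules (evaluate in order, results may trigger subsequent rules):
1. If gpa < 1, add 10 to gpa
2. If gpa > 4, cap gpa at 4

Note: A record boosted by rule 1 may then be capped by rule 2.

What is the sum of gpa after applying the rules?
29.03

Step 1: Apply rule 1 to records with gpa < 1
  - 0 records get bonus of 10
  - Of these, 0 records then exceed 4 and get capped
Step 2: Apply rule 2 to records with gpa > 4
  - 0 records (original) are capped
Step 3: Calculate final sum = 29.03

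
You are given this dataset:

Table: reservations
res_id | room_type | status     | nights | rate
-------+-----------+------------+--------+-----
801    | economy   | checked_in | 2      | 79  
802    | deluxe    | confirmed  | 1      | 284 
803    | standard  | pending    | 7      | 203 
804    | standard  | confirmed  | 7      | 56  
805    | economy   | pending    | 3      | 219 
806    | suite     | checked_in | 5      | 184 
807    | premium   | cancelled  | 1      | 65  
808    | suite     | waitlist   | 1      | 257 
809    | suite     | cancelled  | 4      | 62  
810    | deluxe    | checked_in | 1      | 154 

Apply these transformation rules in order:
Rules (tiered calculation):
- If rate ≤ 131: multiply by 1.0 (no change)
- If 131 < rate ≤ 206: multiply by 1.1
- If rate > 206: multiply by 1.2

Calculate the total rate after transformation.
1769.1

Step 1: Tier 1 (rate ≤ 131): 4 records, sum = 262 × 1.0 = 262.0
Step 2: Tier 2 (131 < rate ≤ 206): 3 records, sum = 541 × 1.1 = 595.1
Step 3: Tier 3 (rate > 206): 3 records, sum = 760 × 1.2 = 912.0
Step 4: Final sum = 262.0 + 595.1 + 912.0 = 1769.1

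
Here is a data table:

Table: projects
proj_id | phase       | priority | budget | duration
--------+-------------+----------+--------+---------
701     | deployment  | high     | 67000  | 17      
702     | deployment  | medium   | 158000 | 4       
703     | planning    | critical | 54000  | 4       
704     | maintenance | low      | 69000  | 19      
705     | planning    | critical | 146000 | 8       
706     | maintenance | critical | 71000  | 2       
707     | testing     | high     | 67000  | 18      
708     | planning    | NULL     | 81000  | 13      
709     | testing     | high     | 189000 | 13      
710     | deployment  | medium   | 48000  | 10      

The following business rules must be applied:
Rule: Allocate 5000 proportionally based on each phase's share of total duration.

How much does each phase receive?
deployment: 1435.19, maintenance: 972.22, planning: 1157.41, testing: 1435.19

Step 1: Calculate total duration = 108
Step 2: Calculate each phase's proportion:
  deployment: 31/108 = 28.70% → 1435.19
  maintenance: 21/108 = 19.44% → 972.22
  planning: 25/108 = 23.15% → 1157.41
  testing: 31/108 = 28.70% → 1435.19
Step 3: Verify: sum of allocations ≈ 5000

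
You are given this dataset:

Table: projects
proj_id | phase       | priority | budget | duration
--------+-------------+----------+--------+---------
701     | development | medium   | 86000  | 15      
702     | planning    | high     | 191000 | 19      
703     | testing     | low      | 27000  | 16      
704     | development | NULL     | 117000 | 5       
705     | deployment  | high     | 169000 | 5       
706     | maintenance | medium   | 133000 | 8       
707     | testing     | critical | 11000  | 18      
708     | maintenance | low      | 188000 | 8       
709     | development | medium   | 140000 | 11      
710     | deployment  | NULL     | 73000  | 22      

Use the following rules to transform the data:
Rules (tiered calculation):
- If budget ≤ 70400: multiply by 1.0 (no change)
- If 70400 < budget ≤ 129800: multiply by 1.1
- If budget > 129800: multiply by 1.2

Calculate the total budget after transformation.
1326800.0

Step 1: Tier 1 (budget ≤ 70400): 2 records, sum = 38000 × 1.0 = 38000.0
Step 2: Tier 2 (70400 < budget ≤ 129800): 3 records, sum = 276000 × 1.1 = 303600.0
Step 3: Tier 3 (budget > 129800): 5 records, sum = 821000 × 1.2 = 985200.0
Step 4: Final sum = 38000.0 + 303600.0 + 985200.0 = 1326800.0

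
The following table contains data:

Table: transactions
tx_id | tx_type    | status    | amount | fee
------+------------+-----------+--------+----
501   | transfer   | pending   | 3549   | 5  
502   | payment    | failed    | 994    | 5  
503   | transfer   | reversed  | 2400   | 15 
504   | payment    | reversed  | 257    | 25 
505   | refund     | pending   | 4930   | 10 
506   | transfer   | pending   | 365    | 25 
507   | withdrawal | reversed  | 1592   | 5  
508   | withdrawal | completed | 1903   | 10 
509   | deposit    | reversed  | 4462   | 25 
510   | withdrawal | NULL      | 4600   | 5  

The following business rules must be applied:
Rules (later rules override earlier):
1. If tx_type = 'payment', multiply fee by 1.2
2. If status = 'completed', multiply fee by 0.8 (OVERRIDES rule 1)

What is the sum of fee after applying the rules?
134.0

Step 1: Rule 2 takes priority for records with status = 'completed'
  - 1 records: 10 × 0.8 = 8.0
Step 2: Rule 1 applies to remaining records with tx_type = 'payment'
  - 2 records: 30 × 1.2 = 36.0
Step 3: Other records unchanged: 90
Step 4: Final sum = 8.0 + 36.0 + 90 = 134.0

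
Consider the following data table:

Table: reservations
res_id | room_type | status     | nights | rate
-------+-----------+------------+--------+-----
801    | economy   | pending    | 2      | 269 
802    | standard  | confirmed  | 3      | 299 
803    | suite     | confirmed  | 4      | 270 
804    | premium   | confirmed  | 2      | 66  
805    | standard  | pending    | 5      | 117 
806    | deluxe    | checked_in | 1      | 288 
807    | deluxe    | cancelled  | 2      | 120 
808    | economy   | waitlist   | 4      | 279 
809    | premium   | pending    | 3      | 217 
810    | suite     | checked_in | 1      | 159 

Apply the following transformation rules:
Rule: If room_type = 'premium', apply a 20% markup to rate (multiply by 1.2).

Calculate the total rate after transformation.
2140.6

Step 1: Records with room_type = 'premium' have total rate = 283
Step 2: Apply multiplier: 283 × 1.2 = 339.6
Step 3: Other records total: 1801
Step 4: Final sum = 339.6 + 1801 = 2140.6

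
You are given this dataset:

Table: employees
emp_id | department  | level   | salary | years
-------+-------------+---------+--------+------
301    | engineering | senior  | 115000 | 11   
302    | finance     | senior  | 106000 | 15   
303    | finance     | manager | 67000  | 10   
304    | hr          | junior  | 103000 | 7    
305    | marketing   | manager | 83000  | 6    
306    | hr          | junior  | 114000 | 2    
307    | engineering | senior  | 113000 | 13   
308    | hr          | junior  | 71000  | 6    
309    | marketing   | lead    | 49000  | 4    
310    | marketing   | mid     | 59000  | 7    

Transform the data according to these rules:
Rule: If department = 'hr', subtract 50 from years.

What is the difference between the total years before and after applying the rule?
150

Step 1: Original sum of years = 81
Step 2: 3 records have department = 'hr'
Step 3: Each affected record changes by -50
Step 4: Total change = 3 × -50 = -150
Step 5: New sum = 81 + -150 = -69
Step 6: Difference = |-69 - 81| = 150
        (Sum decreased by 150)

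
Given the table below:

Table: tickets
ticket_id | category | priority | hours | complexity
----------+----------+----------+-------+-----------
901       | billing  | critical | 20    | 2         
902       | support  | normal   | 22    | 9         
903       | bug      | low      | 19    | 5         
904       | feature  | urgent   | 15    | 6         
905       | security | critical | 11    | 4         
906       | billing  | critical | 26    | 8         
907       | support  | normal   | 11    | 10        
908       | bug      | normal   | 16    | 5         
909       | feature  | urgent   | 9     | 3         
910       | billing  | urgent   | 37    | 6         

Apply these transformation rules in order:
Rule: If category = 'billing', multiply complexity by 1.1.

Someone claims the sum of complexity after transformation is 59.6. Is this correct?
Yes, the result is correct.

Step 1: Calculate the correct sum after transformation
Step 2: Apply multiplier 1.1 to records where category = 'billing'
Step 3: Correct result = 59.6
Step 4: Claimed result = 59.6
Step 5: 59.6 = 59.6 ✓
Conclusion: The claimed result is correct.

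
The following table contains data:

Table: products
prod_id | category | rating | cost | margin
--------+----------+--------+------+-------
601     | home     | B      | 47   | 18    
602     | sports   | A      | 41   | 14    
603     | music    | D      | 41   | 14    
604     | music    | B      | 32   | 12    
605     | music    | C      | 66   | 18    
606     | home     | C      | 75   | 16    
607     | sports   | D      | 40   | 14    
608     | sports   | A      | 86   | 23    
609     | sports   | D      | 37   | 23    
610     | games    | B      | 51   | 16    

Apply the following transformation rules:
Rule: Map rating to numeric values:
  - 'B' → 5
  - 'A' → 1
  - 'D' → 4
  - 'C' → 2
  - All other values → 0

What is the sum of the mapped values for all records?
33

Step 1: Apply mapping to each record
Step 2: Count by status:
  'B': 3 records × 5 = 15
  'A': 2 records × 1 = 2
  'D': 3 records × 4 = 12
  'C': 2 records × 2 = 4
Step 3: Sum all mapped values = 33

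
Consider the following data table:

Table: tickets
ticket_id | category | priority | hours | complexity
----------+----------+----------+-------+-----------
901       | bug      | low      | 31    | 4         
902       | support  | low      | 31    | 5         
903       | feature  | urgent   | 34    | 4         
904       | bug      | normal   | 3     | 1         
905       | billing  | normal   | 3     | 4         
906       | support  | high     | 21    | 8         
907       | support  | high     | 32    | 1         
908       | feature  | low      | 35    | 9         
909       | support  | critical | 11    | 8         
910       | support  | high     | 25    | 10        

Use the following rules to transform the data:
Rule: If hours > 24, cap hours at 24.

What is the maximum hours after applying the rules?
24

Step 1: Original maximum hours = 35
Step 2: Apply cap at 24
Step 3: 6 records had hours > 24 and were capped
Step 4: Maximum after transformation = 24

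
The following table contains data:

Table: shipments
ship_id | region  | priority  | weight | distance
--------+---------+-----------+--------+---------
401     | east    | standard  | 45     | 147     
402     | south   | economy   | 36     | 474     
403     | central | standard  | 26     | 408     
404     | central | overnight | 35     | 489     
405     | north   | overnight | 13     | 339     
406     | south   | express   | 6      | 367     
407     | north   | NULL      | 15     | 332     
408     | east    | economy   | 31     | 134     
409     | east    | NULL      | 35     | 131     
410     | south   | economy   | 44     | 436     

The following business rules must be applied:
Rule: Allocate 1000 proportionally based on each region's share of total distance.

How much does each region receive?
central: 275.41, east: 126.5, north: 206.02, south: 392.08

Step 1: Calculate total distance = 3257
Step 2: Calculate each region's proportion:
  central: 897/3257 = 27.54% → 275.41
  east: 412/3257 = 12.65% → 126.5
  north: 671/3257 = 20.60% → 206.02
  south: 1277/3257 = 39.21% → 392.08
Step 3: Verify: sum of allocations ≈ 1000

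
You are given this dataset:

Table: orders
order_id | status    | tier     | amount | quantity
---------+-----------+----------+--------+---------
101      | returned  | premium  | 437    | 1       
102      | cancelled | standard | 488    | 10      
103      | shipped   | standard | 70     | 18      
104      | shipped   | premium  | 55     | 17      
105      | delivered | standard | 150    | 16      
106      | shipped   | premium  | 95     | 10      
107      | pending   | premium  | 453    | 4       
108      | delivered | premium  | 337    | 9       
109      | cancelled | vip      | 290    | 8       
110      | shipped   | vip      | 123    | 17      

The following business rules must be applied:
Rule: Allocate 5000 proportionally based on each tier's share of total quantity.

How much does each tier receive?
premium: 1863.64, standard: 2000.0, vip: 1136.36

Step 1: Calculate total quantity = 110
Step 2: Calculate each tier's proportion:
  premium: 41/110 = 37.27% → 1863.64
  standard: 44/110 = 40.00% → 2000.0
  vip: 25/110 = 22.73% → 1136.36
Step 3: Verify: sum of allocations ≈ 5000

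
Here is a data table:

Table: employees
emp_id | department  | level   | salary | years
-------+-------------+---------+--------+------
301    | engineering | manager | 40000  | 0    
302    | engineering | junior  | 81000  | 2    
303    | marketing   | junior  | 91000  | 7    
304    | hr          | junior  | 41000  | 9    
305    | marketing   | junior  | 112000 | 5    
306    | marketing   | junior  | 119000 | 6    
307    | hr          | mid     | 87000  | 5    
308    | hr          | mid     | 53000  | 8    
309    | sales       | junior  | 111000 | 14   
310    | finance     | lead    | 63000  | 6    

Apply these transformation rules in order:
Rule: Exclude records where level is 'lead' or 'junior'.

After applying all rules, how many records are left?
3

Step 1: Count records to exclude
  - 1 (lead) + 6 (junior) = 7 records
Step 2: Total records: 10
Step 3: Remaining = 10 - 7 = 3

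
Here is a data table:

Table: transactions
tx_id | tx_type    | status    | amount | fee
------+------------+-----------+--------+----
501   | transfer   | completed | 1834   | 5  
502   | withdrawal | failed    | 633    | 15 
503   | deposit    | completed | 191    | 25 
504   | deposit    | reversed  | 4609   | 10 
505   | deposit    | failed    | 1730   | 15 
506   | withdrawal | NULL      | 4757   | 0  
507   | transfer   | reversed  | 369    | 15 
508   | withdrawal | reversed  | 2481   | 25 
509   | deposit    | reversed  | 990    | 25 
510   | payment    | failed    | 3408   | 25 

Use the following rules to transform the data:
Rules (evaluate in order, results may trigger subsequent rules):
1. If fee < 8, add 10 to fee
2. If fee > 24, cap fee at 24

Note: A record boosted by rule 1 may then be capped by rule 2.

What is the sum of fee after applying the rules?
176

Step 1: Apply rule 1 to records with fee < 8
  - 2 records get bonus of 10
  - Of these, 0 records then exceed 24 and get capped
Step 2: Apply rule 2 to records with fee > 24
  - 4 records (original) are capped
Step 3: Calculate final sum = 176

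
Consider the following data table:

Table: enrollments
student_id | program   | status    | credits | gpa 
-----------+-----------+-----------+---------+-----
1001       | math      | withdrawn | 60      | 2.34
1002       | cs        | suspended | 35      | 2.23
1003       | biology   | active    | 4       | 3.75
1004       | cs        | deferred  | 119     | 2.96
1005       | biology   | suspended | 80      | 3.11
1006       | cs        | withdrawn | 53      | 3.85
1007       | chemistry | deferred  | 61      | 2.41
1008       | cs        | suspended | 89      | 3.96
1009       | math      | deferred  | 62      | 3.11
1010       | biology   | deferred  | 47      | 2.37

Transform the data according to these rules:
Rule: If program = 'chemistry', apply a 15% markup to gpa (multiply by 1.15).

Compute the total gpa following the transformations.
30.45

Step 1: Records with program = 'chemistry' have total gpa = 2.41
Step 2: Apply multiplier: 2.41 × 1.15 = 2.77
Step 3: Other records total: 27.68
Step 4: Final sum = 2.77 + 27.68 = 30.45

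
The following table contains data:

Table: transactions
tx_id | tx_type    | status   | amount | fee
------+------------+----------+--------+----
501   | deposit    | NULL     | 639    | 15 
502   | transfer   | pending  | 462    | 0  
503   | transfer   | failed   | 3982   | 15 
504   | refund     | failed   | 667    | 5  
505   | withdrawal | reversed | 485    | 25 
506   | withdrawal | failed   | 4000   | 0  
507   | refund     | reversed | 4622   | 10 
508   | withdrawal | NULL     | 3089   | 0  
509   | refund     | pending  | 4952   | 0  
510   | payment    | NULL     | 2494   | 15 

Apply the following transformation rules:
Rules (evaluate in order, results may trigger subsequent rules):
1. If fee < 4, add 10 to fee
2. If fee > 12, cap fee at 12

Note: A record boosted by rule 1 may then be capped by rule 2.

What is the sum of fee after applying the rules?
103

Step 1: Apply rule 1 to records with fee < 4
  - 4 records get bonus of 10
  - Of these, 0 records then exceed 12 and get capped
Step 2: Apply rule 2 to records with fee > 12
  - 4 records (original) are capped
Step 3: Calculate final sum = 103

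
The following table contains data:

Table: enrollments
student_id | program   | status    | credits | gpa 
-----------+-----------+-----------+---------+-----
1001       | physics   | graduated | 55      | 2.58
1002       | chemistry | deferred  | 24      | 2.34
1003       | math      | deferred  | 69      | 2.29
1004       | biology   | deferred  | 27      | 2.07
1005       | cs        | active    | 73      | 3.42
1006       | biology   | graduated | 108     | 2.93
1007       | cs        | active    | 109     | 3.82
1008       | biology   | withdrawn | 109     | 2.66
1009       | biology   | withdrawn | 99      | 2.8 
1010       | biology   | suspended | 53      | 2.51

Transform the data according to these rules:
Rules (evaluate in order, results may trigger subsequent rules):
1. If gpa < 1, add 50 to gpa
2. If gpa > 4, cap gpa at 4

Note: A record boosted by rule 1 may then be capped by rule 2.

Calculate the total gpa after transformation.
27.42

Step 1: Apply rule 1 to records with gpa < 1
  - 0 records get bonus of 50
  - Of these, 0 records then exceed 4 and get capped
Step 2: Apply rule 2 to records with gpa > 4
  - 0 records (original) are capped
Step 3: Calculate final sum = 27.42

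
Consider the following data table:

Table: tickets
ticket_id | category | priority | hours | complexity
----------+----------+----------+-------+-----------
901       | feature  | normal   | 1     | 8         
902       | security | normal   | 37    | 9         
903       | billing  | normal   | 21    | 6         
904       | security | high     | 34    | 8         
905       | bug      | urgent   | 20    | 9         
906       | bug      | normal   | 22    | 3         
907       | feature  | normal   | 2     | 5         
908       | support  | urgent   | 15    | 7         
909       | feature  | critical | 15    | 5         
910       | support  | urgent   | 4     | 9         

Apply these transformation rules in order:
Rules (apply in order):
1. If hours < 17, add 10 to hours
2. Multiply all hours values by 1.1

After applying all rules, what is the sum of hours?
243.1

Step 1: Apply Rule 1 - Add 10 to records with hours < 17
  - 5 records affected: 37 + (5 × 10) = 87
  - Unaffected records: 134
  - Sum after Rule 1: 221
Step 2: Apply Rule 2 - Multiply all by 1.1
  - 221 × 1.1 = 243.1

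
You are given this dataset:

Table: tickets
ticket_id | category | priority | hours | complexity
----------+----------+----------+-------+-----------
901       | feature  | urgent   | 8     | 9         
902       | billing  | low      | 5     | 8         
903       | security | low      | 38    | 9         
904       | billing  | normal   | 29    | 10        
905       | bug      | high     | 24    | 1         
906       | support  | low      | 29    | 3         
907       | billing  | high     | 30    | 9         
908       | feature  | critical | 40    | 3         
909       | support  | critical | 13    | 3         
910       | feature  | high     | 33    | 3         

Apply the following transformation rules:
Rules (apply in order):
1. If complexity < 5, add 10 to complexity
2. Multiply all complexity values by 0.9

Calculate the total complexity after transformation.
97.2

Step 1: Apply Rule 1 - Add 10 to records with complexity < 5
  - 5 records affected: 13 + (5 × 10) = 63
  - Unaffected records: 45
  - Sum after Rule 1: 108
Step 2: Apply Rule 2 - Multiply all by 0.9
  - 108 × 0.9 = 97.2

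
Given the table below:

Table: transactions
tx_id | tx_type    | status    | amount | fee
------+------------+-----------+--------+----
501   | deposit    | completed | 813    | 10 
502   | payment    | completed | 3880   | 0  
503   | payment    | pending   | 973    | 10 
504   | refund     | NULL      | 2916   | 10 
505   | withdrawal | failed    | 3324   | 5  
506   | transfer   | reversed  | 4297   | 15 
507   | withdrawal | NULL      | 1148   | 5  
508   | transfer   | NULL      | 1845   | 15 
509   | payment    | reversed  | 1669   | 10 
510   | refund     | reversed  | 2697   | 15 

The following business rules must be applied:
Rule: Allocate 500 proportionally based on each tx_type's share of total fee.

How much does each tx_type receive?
deposit: 52.63, payment: 105.26, refund: 131.58, transfer: 157.89, withdrawal: 52.63

Step 1: Calculate total fee = 95
Step 2: Calculate each tx_type's proportion:
  deposit: 10/95 = 10.53% → 52.63
  payment: 20/95 = 21.05% → 105.26
  refund: 25/95 = 26.32% → 131.58
  transfer: 30/95 = 31.58% → 157.89
  withdrawal: 10/95 = 10.53% → 52.63
Step 3: Verify: sum of allocations ≈ 500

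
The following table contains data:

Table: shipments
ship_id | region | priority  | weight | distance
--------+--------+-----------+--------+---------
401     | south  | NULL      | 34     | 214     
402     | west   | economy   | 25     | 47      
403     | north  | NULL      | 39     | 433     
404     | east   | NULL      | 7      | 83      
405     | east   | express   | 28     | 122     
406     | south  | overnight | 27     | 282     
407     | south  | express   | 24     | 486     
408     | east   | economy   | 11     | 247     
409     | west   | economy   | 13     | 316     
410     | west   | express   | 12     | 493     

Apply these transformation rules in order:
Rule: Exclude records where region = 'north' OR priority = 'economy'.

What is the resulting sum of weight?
132

Step 1: Find records where region = 'north' OR priority = 'economy'
Step 2: 4 records match, summing to 88
Step 3: Original sum: 220
Step 4: Remaining sum = 220 - 88 = 132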